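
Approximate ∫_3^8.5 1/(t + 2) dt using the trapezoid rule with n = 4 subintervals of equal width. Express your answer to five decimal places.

Δt = (8.5 − 3)/4 = 1.375.
f(3) = 0.2, f(4.375) = 8/51, f(5.75) = 4/31, f(7.125) = 8/73, f(8.5) = 2/21.
T_4 = (Δt/2)·[f(t_0) + 2f(t_1) + 2f(t_2) + 2f(t_3) + f(t_4)].
Sum ≈ 0.74677.

0.74677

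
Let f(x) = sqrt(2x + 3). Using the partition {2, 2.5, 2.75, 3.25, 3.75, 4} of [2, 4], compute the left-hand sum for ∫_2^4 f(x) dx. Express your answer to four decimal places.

5.8389

Subinterval widths: 0.5, 0.25, 0.5, 0.5, 0.25.
Left endpoints: 2, 2.5, 2.75, 3.25, 3.75.
f(2) ≈ 2.6458, f(2.5) ≈ 2.8284, f(2.75) ≈ 2.9155, f(3.25) ≈ 3.0822, f(3.75) ≈ 3.2404.
Sum = Σ Δx_i · f(x_i).
Sum ≈ 5.8389.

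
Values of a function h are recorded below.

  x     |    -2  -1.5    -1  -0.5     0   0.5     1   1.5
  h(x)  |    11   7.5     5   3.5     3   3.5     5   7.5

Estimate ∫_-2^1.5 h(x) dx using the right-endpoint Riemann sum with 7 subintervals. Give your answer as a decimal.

17.5

Δx = 0.5.
Sum = 0.5·[7.5 + 5 + 3.5 + 3 + 3.5 + 5 + 7.5] = 17.5.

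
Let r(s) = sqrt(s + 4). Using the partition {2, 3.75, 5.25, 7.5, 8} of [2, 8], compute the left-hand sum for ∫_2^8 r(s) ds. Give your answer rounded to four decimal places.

Subinterval widths: 1.75, 1.5, 2.25, 0.5.
Left endpoints: 2, 3.75, 5.25, 7.5.
r(2) ≈ 2.4495, r(3.75) ≈ 2.7839, r(5.25) ≈ 3.0414, r(7.5) ≈ 3.3912.
Sum = Σ Δs_i · r(s_i).
Sum ≈ 17.0011.

17.0011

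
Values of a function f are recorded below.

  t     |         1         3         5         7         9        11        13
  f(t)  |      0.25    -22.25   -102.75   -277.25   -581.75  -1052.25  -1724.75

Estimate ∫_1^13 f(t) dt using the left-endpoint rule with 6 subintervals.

-4072

Δt = 2.
Sum = 2·[0.25 + (-22.25) + (-102.75) + (-277.25) + (-581.75) + (-1052.25)] = -4072.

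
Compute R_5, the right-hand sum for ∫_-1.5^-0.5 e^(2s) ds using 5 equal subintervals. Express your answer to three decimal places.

Δs = (-0.5 − (-1.5))/5 = 0.2.
Right endpoints: -1.3, -1.1, -0.9, -0.7, -0.5.
f(-1.3) ≈ 0.074, f(-1.1) ≈ 0.111, f(-0.9) ≈ 0.165, f(-0.7) ≈ 0.247, f(-0.5) ≈ 0.368.
Sum = Δs · [f(-1.3) + f(-1.1) + f(-0.9) + f(-0.7) + f(-0.5)].
Sum ≈ 0.193.

0.193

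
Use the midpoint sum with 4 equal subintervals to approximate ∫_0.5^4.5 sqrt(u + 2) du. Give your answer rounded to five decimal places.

8.41761

Δu = (4.5 − 0.5)/4 = 1.
Midpoints: 1, 2, 3, 4.
f(1) ≈ 1.73205, f(2) ≈ 2.00000, f(3) ≈ 2.23607, f(4) ≈ 2.44949.
Sum = Δu · [f(1) + f(2) + f(3) + f(4)].
Sum ≈ 8.41761.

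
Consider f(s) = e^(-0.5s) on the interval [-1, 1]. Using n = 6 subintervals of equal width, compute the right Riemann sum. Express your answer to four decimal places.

Δs = (1 − (-1))/6 = 1/3.
Right endpoints: -2/3, -1/3, 0, 1/3, 2/3, 1.
f(-2/3) ≈ 1.3956, f(-1/3) ≈ 1.1814, f(0) ≈ 1.0000, f(1/3) ≈ 0.8465, f(2/3) ≈ 0.7165, f(1) ≈ 0.6065.
Sum = Δs · [f(-2/3) + f(-1/3) + f(0) + ...].
Sum ≈ 1.9155.

1.9155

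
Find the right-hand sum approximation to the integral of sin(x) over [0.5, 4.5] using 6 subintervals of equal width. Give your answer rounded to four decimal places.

Δx = (4.5 − 0.5)/6 = 2/3.
Right endpoints: 7/6, 11/6, 2.5, 19/6, 23/6, 4.5.
f(7/6) ≈ 0.9194, f(11/6) ≈ 0.9657, f(2.5) ≈ 0.5985, f(19/6) ≈ -0.0251, f(23/6) ≈ -0.6379, f(4.5) ≈ -0.9775.
Sum = Δx · [f(7/6) + f(11/6) + f(2.5) + ...].
Sum ≈ 0.5621.

0.5621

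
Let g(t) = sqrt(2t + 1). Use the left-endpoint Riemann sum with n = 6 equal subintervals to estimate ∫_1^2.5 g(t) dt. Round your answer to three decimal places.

Δt = (2.5 − 1)/6 = 0.25.
Left endpoints: 1, 1.25, 1.5, 1.75, 2, 2.25.
g(1) ≈ 1.732, g(1.25) ≈ 1.871, g(1.5) ≈ 2.000, g(1.75) ≈ 2.121, g(2) ≈ 2.236, g(2.25) ≈ 2.345.
Sum = Δt · [g(1) + g(1.25) + g(1.5) + ...].
Sum ≈ 3.076.

3.076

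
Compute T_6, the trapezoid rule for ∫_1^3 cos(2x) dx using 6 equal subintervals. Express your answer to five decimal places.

-0.57218

Δx = (3 − 1)/6 = 1/3.
f(1) ≈ -0.41615, f(4/3) ≈ -0.88933, f(5/3) ≈ -0.98167, f(2) ≈ -0.65364, f(7/3) ≈ -0.04571, f(8/3) ≈ 0.58180, f(3) ≈ 0.96017.
T_6 = (Δx/2)·[f(x_0) + 2f(x_1) + ... + 2f(x_{5}) + f(x_6)].
Sum ≈ -0.57218.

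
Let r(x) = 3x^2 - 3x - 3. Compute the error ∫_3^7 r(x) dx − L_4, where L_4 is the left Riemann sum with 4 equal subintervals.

Exact integral: ∫_3^7 r(x) dx = 244.
L_4 = 192.
Error = 244 − 192 = 52.

52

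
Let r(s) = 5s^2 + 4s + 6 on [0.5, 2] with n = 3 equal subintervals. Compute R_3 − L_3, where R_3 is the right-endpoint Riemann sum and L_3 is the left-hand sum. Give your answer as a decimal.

R_3 = 36.125.
L_3 = 23.75.
R_3 − L_3 = 12.375.

12.375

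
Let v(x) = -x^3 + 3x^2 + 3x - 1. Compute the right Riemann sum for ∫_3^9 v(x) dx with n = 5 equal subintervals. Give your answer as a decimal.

Δx = (9 − 3)/5 = 1.2.
Right endpoints: 4.2, 5.4, 6.6, 7.8, 9.
v(4.2) = -9.568, v(5.4) = -54.784, v(6.6) = -138.016, v(7.8) = -269.632, v(9) = -460.
Sum = Δx · [v(4.2) + v(5.4) + v(6.6) + v(7.8) + v(9)].
Sum = -1118.4.

-1118.4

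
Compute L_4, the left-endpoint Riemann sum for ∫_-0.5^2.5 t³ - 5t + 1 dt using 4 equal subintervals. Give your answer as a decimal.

-1.6875

Δt = (2.5 − (-0.5))/4 = 0.75.
Left endpoints: -0.5, 0.25, 1, 1.75.
f(-0.5) = 3.375, f(0.25) = -0.234375, f(1) = -3, f(1.75) = -2.390625.
Sum = Δt · [f(-0.5) + f(0.25) + f(1) + f(1.75)].
Sum = -1.6875.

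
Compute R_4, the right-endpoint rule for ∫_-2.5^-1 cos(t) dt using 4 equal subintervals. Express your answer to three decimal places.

0.011

Δt = (-1 − (-2.5))/4 = 0.375.
Right endpoints: -2.125, -1.75, -1.375, -1.
f(-2.125) ≈ -0.526, f(-1.75) ≈ -0.178, f(-1.375) ≈ 0.195, f(-1) ≈ 0.540.
Sum = Δt · [f(-2.125) + f(-1.75) + f(-1.375) + f(-1)].
Sum ≈ 0.011.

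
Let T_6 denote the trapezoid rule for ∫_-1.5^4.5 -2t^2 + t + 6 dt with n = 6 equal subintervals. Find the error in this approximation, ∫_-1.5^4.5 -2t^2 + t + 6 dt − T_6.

Exact integral: ∫_-1.5^4.5 f(t) dt = -18.
T_6 = -20.
Error = -18 − (-20) = 2.

2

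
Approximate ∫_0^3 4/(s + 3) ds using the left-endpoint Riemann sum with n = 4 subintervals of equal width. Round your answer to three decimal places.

3.038

Δs = (3 − 0)/4 = 0.75.
Left endpoints: 0, 0.75, 1.5, 2.25.
f(0) = 4/3, f(0.75) = 16/15, f(1.5) = 8/9, f(2.25) = 16/21.
Sum = Δs · [f(0) + f(0.75) + f(1.5) + f(2.25)].
Sum ≈ 3.038.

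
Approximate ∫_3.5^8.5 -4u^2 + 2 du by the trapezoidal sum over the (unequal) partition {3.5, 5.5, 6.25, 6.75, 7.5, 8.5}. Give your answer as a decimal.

-758.3125

Subinterval widths: 2, 0.75, 0.5, 0.75, 1.
f(3.5) = -47, f(5.5) = -119, f(6.25) = -154.25, f(6.75) = -180.25, f(7.5) = -223, f(8.5) = -287.
On each subinterval the trapezoid contributes (Δu_i/2)·[f(u_{i-1}) + f(u_i)].
Sum = -758.3125.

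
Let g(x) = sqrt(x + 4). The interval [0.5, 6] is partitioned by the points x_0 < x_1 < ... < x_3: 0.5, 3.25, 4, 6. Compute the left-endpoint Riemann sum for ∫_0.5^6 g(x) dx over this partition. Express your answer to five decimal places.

13.50992

Subinterval widths: 2.75, 0.75, 2.
Left endpoints: 0.5, 3.25, 4.
g(0.5) ≈ 2.12132, g(3.25) ≈ 2.69258, g(4) ≈ 2.82843.
Sum = Σ Δx_i · g(x_i).
Sum ≈ 13.50992.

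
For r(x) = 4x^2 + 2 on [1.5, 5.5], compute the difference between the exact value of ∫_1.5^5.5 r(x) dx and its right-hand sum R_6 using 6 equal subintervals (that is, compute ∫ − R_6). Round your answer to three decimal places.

Exact integral: ∫_1.5^5.5 r(x) dx ≈ 225.33333.
R_6 ≈ 263.85185.
Error ≈ 225.33333 − 263.85185 ≈ -38.519.

-38.519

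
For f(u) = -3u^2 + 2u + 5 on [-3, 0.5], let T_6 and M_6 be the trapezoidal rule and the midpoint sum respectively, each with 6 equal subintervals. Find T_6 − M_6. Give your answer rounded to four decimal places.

-0.8932

T_6 ≈ -18.970486.
M_6 ≈ -18.077257.
T_6 − M_6 ≈ -0.8932.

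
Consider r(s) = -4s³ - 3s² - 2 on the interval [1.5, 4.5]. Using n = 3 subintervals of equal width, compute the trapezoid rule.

-518.25

Δs = (4.5 − 1.5)/3 = 1.
r(1.5) = -22.25, r(2.5) = -83.25, r(3.5) = -210.25, r(4.5) = -427.25.
T_3 = (Δs/2)·[r(s_0) + 2r(s_1) + 2r(s_2) + r(s_3)].
Sum = -518.25.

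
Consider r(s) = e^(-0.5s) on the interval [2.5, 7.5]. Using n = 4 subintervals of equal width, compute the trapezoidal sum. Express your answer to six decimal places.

Δs = (7.5 − 2.5)/4 = 1.25.
r(2.5) ≈ 0.286505, r(3.75) ≈ 0.153355, r(5) ≈ 0.082085, r(6.25) ≈ 0.043937, r(7.5) ≈ 0.023518.
T_4 = (Δs/2)·[r(s_0) + 2r(s_1) + 2r(s_2) + 2r(s_3) + r(s_4)].
Sum ≈ 0.542985.

0.542985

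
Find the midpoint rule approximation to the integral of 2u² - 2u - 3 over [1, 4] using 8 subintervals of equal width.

17.9296875

Δu = (4 − 1)/8 = 0.375.
Midpoints: 1.1875, 1.5625, 1.9375, 2.3125, 2.6875, 3.0625, 3.4375, 3.8125.
f(1.1875) = -2.5546875, f(1.5625) = -1.2421875, f(1.9375) = 0.6328125, f(2.3125) = 3.0703125, f(2.6875) = 6.0703125, f(3.0625) = 9.6328125, f(3.4375) = 13.7578125, f(3.8125) = 18.4453125.
Sum = Δu · [f(1.1875) + f(1.5625) + f(1.9375) + ...].
Sum = 17.9296875.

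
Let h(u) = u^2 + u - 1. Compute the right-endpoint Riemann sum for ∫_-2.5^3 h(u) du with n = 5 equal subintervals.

15.73

Δu = (3 − (-2.5))/5 = 1.1.
Right endpoints: -1.4, -0.3, 0.8, 1.9, 3.
h(-1.4) = -0.44, h(-0.3) = -1.21, h(0.8) = 0.44, h(1.9) = 4.51, h(3) = 11.
Sum = Δu · [h(-1.4) + h(-0.3) + h(0.8) + h(1.9) + h(3)].
Sum = 15.73.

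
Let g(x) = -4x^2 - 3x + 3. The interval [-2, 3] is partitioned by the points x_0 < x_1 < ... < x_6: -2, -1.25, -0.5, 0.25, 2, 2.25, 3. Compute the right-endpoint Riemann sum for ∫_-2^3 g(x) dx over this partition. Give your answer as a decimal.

Subinterval widths: 0.75, 0.75, 0.75, 1.75, 0.25, 0.75.
Right endpoints: -1.25, -0.5, 0.25, 2, 2.25, 3.
g(-1.25) = 0.5, g(-0.5) = 3.5, g(0.25) = 2, g(2) = -19, g(2.25) = -24, g(3) = -42.
Sum = Σ Δx_i · g(x_i).
Sum = -66.25.

-66.25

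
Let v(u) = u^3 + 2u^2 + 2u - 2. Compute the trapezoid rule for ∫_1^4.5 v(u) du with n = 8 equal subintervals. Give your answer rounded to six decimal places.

175.743408

Δu = (4.5 − 1)/8 = 0.4375.
v(1) = 3, v(1.4375) = 32679/4096, v(1.875) = 7871/512, v(2.3125) = 105213/4096, v(2.75) = 39.421875, v(3.1875) = 233803/4096, v(3.625) = 40533/512, v(4.0625) = 434913/4096, v(4.5) = 138.625.
T_8 = (Δu/2)·[v(u_0) + 2v(u_1) + ... + 2v(u_{7}) + v(u_8)].
Sum ≈ 175.743408.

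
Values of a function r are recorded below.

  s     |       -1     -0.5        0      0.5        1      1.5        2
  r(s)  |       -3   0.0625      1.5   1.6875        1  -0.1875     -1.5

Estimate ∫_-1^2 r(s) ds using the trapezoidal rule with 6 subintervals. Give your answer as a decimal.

0.90625

Δs = 0.5.
T_6 = (0.5/2)·[(-3) + 2·0.0625 + 2·1.5 + 2·1.6875 + 2·1 + 2·(-0.1875) + (-1.5)] = 0.90625.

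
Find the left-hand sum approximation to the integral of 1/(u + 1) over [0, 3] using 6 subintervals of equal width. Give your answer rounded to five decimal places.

1.59286

Δu = (3 − 0)/6 = 0.5.
Left endpoints: 0, 0.5, 1, 1.5, 2, 2.5.
f(0) = 1, f(0.5) = 2/3, f(1) = 0.5, f(1.5) = 0.4, f(2) = 1/3, f(2.5) = 2/7.
Sum = Δu · [f(0) + f(0.5) + f(1) + ...].
Sum ≈ 1.59286.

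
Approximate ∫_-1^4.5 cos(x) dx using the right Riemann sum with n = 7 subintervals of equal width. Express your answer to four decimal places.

Δx = (4.5 − (-1))/7 = 11/14.
Right endpoints: -3/14, 4/7, 19/14, 15/7, 41/14, 26/7, 4.5.
f(-3/14) ≈ 0.9771, f(4/7) ≈ 0.8411, f(19/14) ≈ 0.2120, f(15/7) ≈ -0.5414, f(41/14) ≈ -0.9774, f(26/7) ≈ -0.8404, f(4.5) ≈ -0.2108.
Sum = Δx · [f(-3/14) + f(4/7) + f(19/14) + ...].
Sum ≈ -0.4241.

-0.4241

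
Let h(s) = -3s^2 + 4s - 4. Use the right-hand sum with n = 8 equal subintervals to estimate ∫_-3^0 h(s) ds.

Δs = (0 − (-3))/8 = 0.375.
Right endpoints: -2.625, -2.25, -1.875, -1.5, -1.125, -0.75, -0.375, 0.
h(-2.625) = -35.171875, h(-2.25) = -28.1875, h(-1.875) = -22.046875, h(-1.5) = -16.75, h(-1.125) = -12.296875, h(-0.75) = -8.6875, h(-0.375) = -5.921875, h(0) = -4.
Sum = Δs · [h(-2.625) + h(-2.25) + h(-1.875) + ...].
Sum = -49.8984375.

-49.8984375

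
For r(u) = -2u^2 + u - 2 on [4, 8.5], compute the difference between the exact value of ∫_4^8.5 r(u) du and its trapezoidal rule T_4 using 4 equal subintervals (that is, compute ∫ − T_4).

Exact integral: ∫_4^8.5 r(u) du = -347.625.
T_4 = -349.5234375.
Error = -347.625 − (-349.5234375) = 1.8984375.

1.8984375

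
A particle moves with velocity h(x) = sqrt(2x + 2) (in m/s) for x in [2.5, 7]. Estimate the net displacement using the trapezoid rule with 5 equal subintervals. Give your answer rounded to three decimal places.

15.151

Δx = (7 − 2.5)/5 = 0.9.
h(2.5) ≈ 2.646, h(3.4) ≈ 2.966, h(4.3) ≈ 3.256, h(5.2) ≈ 3.521, h(6.1) ≈ 3.768, h(7) ≈ 4.000.
T_5 = (Δx/2)·[h(x_0) + 2h(x_1) + ... + 2h(x_{4}) + h(x_5)].
Sum ≈ 15.151.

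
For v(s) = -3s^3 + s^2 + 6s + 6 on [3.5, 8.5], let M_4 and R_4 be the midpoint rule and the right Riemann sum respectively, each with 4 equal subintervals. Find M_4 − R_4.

1118.359375

M_4 = -3367.578125.
R_4 = -4485.9375.
M_4 − R_4 = 1118.359375.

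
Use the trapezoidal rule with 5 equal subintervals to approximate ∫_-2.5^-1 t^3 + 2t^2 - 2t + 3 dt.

Δt = (-1 − (-2.5))/5 = 0.3.
f(-2.5) = 4.875, f(-2.2) = 6.432, f(-1.9) = 7.161, f(-1.6) = 7.224, f(-1.3) = 6.783, f(-1) = 6.
T_5 = (Δt/2)·[f(t_0) + 2f(t_1) + ... + 2f(t_{4}) + f(t_5)].
Sum = 9.91125.

9.91125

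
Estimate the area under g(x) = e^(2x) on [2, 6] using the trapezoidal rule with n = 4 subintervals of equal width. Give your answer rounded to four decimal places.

106815.5474

Δx = (6 − 2)/4 = 1.
g(2) ≈ 54.5982, g(3) ≈ 403.4288, g(4) ≈ 2980.9580, g(5) ≈ 22026.4658, g(6) ≈ 162754.7914.
T_4 = (Δx/2)·[g(x_0) + 2g(x_1) + 2g(x_2) + 2g(x_3) + g(x_4)].
Sum ≈ 106815.5474.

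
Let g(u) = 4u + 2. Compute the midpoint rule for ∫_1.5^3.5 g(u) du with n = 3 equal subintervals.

Δu = (3.5 − 1.5)/3 = 2/3.
Midpoints: 11/6, 2.5, 19/6.
g(11/6) = 28/3, g(2.5) = 12, g(19/6) = 44/3.
Sum = Δu · [g(11/6) + g(2.5) + g(19/6)].
Sum = 24.

24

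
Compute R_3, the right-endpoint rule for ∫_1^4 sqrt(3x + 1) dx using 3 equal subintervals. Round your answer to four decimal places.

9.4136

Δx = (4 − 1)/3 = 1.
Right endpoints: 2, 3, 4.
f(2) ≈ 2.6458, f(3) ≈ 3.1623, f(4) ≈ 3.6056.
Sum = Δx · [f(2) + f(3) + f(4)].
Sum ≈ 9.4136.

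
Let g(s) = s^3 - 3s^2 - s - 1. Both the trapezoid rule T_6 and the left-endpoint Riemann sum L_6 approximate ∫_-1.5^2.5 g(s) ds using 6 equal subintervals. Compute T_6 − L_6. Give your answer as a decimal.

1

T_6 ≈ -16.9444444.
L_6 ≈ -17.9444444.
T_6 − L_6 = 1.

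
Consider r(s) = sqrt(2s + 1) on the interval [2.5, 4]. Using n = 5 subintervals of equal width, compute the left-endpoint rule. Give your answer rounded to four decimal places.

Δs = (4 − 2.5)/5 = 0.3.
Left endpoints: 2.5, 2.8, 3.1, 3.4, 3.7.
r(2.5) ≈ 2.4495, r(2.8) ≈ 2.5690, r(3.1) ≈ 2.6833, r(3.4) ≈ 2.7928, r(3.7) ≈ 2.8983.
Sum = Δs · [r(2.5) + r(2.8) + r(3.1) + r(3.4) + r(3.7)].
Sum ≈ 4.0179.

4.0179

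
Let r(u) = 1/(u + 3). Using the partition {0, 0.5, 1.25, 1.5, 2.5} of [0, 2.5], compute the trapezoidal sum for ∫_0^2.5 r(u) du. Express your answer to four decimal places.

Subinterval widths: 0.5, 0.75, 0.25, 1.
r(0) = 1/3, r(0.5) = 2/7, r(1.25) = 4/17, r(1.5) = 2/9, r(2.5) = 2/11.
On each subinterval the trapezoid contributes (Δu_i/2)·[r(u_{i-1}) + r(u_i)].
Sum ≈ 0.6093.

0.6093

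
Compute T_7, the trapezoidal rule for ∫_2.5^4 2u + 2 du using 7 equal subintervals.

Δu = (4 − 2.5)/7 = 3/14.
f(2.5) = 7, f(19/7) = 52/7, f(41/14) = 55/7, f(22/7) = 58/7, f(47/14) = 61/7, f(25/7) = 64/7, f(53/14) = 67/7, f(4) = 10.
T_7 = (Δu/2)·[f(u_0) + 2f(u_1) + ... + 2f(u_{6}) + f(u_7)].
Sum = 12.75.

12.75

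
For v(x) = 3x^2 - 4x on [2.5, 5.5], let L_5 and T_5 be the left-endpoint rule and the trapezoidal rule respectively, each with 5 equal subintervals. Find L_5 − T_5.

-18

L_5 = 85.29.
T_5 = 103.29.
L_5 − T_5 = -18.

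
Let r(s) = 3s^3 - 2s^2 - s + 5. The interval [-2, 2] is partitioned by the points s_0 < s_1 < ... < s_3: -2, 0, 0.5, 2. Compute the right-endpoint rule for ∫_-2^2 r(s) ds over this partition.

40.6875

Subinterval widths: 2, 0.5, 1.5.
Right endpoints: 0, 0.5, 2.
r(0) = 5, r(0.5) = 4.375, r(2) = 19.
Sum = Σ Δs_i · r(s_i).
Sum = 40.6875.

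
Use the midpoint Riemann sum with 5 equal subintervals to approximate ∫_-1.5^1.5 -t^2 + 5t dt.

-2.16

Δt = (1.5 − (-1.5))/5 = 0.6.
Midpoints: -1.2, -0.6, 0, 0.6, 1.2.
f(-1.2) = -7.44, f(-0.6) = -3.36, f(0) = 0, f(0.6) = 2.64, f(1.2) = 4.56.
Sum = Δt · [f(-1.2) + f(-0.6) + f(0) + f(0.6) + f(1.2)].
Sum = -2.16.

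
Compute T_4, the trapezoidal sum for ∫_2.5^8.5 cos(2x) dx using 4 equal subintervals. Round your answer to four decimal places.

Δx = (8.5 − 2.5)/4 = 1.5.
f(2.5) ≈ 0.2837, f(4) ≈ -0.1455, f(5.5) ≈ 0.0044, f(7) ≈ 0.1367, f(8.5) ≈ -0.2752.
T_4 = (Δx/2)·[f(x_0) + 2f(x_1) + 2f(x_2) + 2f(x_3) + f(x_4)].
Sum ≈ -0.0001.

-0.0001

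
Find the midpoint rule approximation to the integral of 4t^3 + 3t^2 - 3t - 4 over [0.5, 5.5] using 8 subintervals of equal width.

Δt = (5.5 − 0.5)/8 = 0.625.
Midpoints: 0.8125, 1.4375, 2.0625, 2.6875, 3.3125, 3.9375, 4.5625, 5.1875.
f(0.8125) = -2367/1024, f(1.4375) = 10003/1024, f(2.0625) = 38573/1024, f(2.6875) = 89343/1024, f(3.3125) = 168313/1024, f(3.9375) = 281483/1024, f(4.5625) = 434853/1024, f(5.1875) = 634423/1024.
Sum = Δt · [f(0.8125) + f(1.4375) + f(2.0625) + ...].
Sum = 1009.90234375.

1009.90234375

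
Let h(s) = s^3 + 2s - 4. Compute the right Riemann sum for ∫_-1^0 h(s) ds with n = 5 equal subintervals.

-4.96

Δs = (0 − (-1))/5 = 0.2.
Right endpoints: -0.8, -0.6, -0.4, -0.2, 0.
h(-0.8) = -6.112, h(-0.6) = -5.416, h(-0.4) = -4.864, h(-0.2) = -4.408, h(0) = -4.
Sum = Δs · [h(-0.8) + h(-0.6) + h(-0.4) + h(-0.2) + h(0)].
Sum = -4.96.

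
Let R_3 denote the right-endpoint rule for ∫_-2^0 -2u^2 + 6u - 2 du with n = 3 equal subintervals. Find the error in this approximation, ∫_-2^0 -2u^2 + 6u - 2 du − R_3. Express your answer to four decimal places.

-6.3704

Exact integral: ∫_-2^0 f(u) du ≈ -21.333333.
R_3 ≈ -14.962963.
Error ≈ -21.333333 − (-14.962963) ≈ -6.3704.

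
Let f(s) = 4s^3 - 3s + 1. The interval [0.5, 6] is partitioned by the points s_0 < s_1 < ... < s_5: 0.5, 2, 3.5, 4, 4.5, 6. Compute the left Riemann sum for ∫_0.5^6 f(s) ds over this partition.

772

Subinterval widths: 1.5, 1.5, 0.5, 0.5, 1.5.
Left endpoints: 0.5, 2, 3.5, 4, 4.5.
f(0.5) = 0, f(2) = 27, f(3.5) = 162, f(4) = 245, f(4.5) = 352.
Sum = Σ Δs_i · f(s_i).
Sum = 772.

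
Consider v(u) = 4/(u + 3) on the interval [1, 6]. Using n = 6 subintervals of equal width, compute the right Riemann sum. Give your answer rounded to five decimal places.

Δu = (6 − 1)/6 = 5/6.
Right endpoints: 11/6, 8/3, 3.5, 13/3, 31/6, 6.
v(11/6) = 24/29, v(8/3) = 12/17, v(3.5) = 8/13, v(13/3) = 6/11, v(31/6) = 24/49, v(6) = 4/9.
Sum = Δu · [v(11/6) + v(8/3) + v(3.5) + ...].
Sum ≈ 3.02379.

3.02379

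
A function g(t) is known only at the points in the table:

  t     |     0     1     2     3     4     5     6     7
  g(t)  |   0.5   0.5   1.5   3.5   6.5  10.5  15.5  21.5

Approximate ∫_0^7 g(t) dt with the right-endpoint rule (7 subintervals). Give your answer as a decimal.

Δt = 1.
Sum = 1·[0.5 + 1.5 + 3.5 + 6.5 + 10.5 + 15.5 + 21.5] = 59.5.

59.5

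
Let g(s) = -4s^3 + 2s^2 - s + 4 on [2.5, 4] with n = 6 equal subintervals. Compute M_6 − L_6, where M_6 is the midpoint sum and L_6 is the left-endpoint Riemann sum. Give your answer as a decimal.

-21.0703125

M_6 = -183.2734375.
L_6 = -162.203125.
M_6 − L_6 = -21.0703125.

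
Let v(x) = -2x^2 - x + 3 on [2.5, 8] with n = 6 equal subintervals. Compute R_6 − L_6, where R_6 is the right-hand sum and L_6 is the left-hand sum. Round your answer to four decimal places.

R_6 ≈ -400.290509.
L_6 ≈ -289.373843.
R_6 − L_6 ≈ -110.9167.

-110.9167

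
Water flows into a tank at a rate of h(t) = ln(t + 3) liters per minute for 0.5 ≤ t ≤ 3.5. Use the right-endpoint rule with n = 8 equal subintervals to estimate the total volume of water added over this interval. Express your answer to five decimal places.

Δt = (3.5 − 0.5)/8 = 0.375.
Right endpoints: 0.875, 1.25, 1.625, 2, 2.375, 2.75, 3.125, 3.5.
h(0.875) ≈ 1.35455, h(1.25) ≈ 1.44692, h(1.625) ≈ 1.53148, h(2) ≈ 1.60944, h(2.375) ≈ 1.68176, h(2.75) ≈ 1.74920, h(3.125) ≈ 1.81238, h(3.5) ≈ 1.87180.
Sum = Δt · [h(0.875) + h(1.25) + h(1.625) + ...].
Sum ≈ 4.89657.

4.89657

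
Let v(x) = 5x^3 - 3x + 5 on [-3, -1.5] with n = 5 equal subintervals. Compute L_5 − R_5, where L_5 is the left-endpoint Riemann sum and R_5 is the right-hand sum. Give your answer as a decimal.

L_5 = -95.1.
R_5 = -61.0125.
L_5 − R_5 = -34.0875.

-34.0875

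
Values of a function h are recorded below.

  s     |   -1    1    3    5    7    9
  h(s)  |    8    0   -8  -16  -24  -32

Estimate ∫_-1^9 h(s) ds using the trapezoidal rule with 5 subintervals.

Δs = 2.
T_5 = (2/2)·[8 + 2·0 + 2·(-8) + 2·(-16) + 2·(-24) + (-32)] = -120.

-120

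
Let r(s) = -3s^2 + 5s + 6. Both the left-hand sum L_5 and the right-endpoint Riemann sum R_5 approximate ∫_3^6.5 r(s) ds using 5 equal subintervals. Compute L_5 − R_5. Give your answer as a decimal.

57.575

L_5 = -115.57.
R_5 = -173.145.
L_5 − R_5 = 57.575.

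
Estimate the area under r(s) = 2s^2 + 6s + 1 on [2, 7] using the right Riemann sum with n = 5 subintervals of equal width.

425

Δs = (7 − 2)/5 = 1.
Right endpoints: 3, 4, 5, 6, 7.
r(3) = 37, r(4) = 57, r(5) = 81, r(6) = 109, r(7) = 141.
Sum = Δs · [r(3) + r(4) + r(5) + r(6) + r(7)].
Sum = 425.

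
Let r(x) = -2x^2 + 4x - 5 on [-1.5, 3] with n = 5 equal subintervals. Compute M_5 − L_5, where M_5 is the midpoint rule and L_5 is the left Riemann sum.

M_5 = -28.6425.
L_5 = -32.49.
M_5 − L_5 = 3.8475.

3.8475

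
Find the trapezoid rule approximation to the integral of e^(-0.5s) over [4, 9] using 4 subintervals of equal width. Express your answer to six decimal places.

Δs = (9 − 4)/4 = 1.25.
f(4) ≈ 0.135335, f(5.25) ≈ 0.072440, f(6.5) ≈ 0.038774, f(7.75) ≈ 0.020754, f(9) ≈ 0.011109.
T_4 = (Δs/2)·[f(s_0) + 2f(s_1) + 2f(s_2) + 2f(s_3) + f(s_4)].
Sum ≈ 0.256488.

0.256488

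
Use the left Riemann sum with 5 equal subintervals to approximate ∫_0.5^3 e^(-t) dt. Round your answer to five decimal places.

Δt = (3 − 0.5)/5 = 0.5.
Left endpoints: 0.5, 1, 1.5, 2, 2.5.
f(0.5) ≈ 0.60653, f(1) ≈ 0.36788, f(1.5) ≈ 0.22313, f(2) ≈ 0.13534, f(2.5) ≈ 0.08208.
Sum = Δt · [f(0.5) + f(1) + f(1.5) + f(2) + f(2.5)].
Sum ≈ 0.70748.

0.70748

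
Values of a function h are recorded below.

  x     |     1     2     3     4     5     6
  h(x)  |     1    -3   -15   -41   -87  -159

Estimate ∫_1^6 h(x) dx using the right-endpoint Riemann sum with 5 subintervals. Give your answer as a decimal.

Δx = 1.
Sum = 1·[(-3) + (-15) + (-41) + (-87) + (-159)] = -305.

-305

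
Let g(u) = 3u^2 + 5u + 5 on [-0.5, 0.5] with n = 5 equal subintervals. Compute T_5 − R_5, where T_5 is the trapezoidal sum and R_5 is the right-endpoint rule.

-0.5

T_5 = 5.27.
R_5 = 5.77.
T_5 − R_5 = -0.5.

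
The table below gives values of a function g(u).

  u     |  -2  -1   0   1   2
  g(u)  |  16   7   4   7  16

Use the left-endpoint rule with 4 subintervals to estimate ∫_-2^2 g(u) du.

34

Δu = 1.
Sum = 1·[16 + 7 + 4 + 7] = 34.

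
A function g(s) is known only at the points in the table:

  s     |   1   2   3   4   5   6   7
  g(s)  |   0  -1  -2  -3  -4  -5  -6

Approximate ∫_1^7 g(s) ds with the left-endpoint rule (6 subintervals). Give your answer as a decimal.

Δs = 1.
Sum = 1·[0 + (-1) + (-2) + (-3) + (-4) + (-5)] = -15.

-15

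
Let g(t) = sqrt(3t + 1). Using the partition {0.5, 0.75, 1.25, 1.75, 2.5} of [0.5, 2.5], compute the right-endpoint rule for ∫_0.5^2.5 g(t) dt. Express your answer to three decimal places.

4.977

Subinterval widths: 0.25, 0.5, 0.5, 0.75.
Right endpoints: 0.75, 1.25, 1.75, 2.5.
g(0.75) ≈ 1.803, g(1.25) ≈ 2.179, g(1.75) ≈ 2.500, g(2.5) ≈ 2.915.
Sum = Σ Δt_i · g(t_i).
Sum ≈ 4.977.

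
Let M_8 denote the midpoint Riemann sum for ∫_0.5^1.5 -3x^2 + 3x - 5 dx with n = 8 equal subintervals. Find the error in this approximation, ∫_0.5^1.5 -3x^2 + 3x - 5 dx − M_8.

Exact integral: ∫_0.5^1.5 f(x) dx = -5.25.
M_8 = -5.24609375.
Error = -5.25 − (-5.24609375) = -0.00390625.

-0.00390625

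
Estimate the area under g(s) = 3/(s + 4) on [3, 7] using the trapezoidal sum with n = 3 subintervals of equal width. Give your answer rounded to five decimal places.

1.36133

Δs = (7 − 3)/3 = 4/3.
g(3) = 3/7, g(13/3) = 0.36, g(17/3) = 9/29, g(7) = 3/11.
T_3 = (Δs/2)·[g(s_0) + 2g(s_1) + 2g(s_2) + g(s_3)].
Sum ≈ 1.36133.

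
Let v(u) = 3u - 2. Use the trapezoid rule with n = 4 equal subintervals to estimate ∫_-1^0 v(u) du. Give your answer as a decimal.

-3.5

Δu = (0 − (-1))/4 = 0.25.
v(-1) = -5, v(-0.75) = -4.25, v(-0.5) = -3.5, v(-0.25) = -2.75, v(0) = -2.
T_4 = (Δu/2)·[v(u_0) + 2v(u_1) + 2v(u_2) + 2v(u_3) + v(u_4)].
Sum = -3.5.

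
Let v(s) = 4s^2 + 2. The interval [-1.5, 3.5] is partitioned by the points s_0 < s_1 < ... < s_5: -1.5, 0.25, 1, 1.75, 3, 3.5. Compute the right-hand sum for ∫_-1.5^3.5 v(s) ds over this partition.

Subinterval widths: 1.75, 0.75, 0.75, 1.25, 0.5.
Right endpoints: 0.25, 1, 1.75, 3, 3.5.
v(0.25) = 2.25, v(1) = 6, v(1.75) = 14.25, v(3) = 38, v(3.5) = 51.
Sum = Σ Δs_i · v(s_i).
Sum = 92.125.

92.125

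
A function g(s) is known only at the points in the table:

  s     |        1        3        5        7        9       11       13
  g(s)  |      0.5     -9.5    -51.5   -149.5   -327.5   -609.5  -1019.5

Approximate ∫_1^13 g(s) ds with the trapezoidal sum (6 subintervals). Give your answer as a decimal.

Δs = 2.
T_6 = (2/2)·[0.5 + 2·(-9.5) + 2·(-51.5) + 2·(-149.5) + 2·(-327.5) + 2·(-609.5) + (-1019.5)] = -3314.

-3314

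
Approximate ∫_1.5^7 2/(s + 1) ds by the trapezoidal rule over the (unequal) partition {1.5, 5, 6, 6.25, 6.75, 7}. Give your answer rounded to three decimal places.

2.560

Subinterval widths: 3.5, 1, 0.25, 0.5, 0.25.
f(1.5) = 0.8, f(5) = 1/3, f(6) = 2/7, f(6.25) = 8/29, f(6.75) = 8/31, f(7) = 0.25.
On each subinterval the trapezoid contributes (Δs_i/2)·[f(s_{i-1}) + f(s_i)].
Sum ≈ 2.560.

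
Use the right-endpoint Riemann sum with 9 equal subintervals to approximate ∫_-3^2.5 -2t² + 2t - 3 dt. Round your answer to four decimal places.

Δt = (2.5 − (-3))/9 = 11/18.
Right endpoints: -43/18, -16/9, -7/6, -5/9, 1/18, 2/3, 23/18, 17/9, 2.5.
f(-43/18) = -3109/162, f(-16/9) = -1043/81, f(-7/6) = -145/18, f(-5/9) = -383/81, f(1/18) = -469/162, f(2/3) = -23/9, f(23/18) = -601/162, f(17/9) = -515/81, f(2.5) = -10.5.
Sum = Δt · [f(-43/18) + f(-16/9) + f(-7/6) + ...].
Sum ≈ -43.3097.

-43.3097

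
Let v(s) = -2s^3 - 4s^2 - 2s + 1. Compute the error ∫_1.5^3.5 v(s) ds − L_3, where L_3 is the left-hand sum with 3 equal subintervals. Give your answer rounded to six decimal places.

Exact integral: ∫_1.5^3.5 v(s) ds ≈ -133.16666667.
L_3 ≈ -94.98148148.
Error ≈ -133.16666667 − (-94.98148148) ≈ -38.185185.

-38.185185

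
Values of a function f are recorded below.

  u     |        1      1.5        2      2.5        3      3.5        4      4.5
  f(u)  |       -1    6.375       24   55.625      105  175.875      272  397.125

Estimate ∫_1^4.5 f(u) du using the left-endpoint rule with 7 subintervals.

318.9375

Δu = 0.5.
Sum = 0.5·[(-1) + 6.375 + 24 + 55.625 + 105 + 175.875 + 272] = 318.9375.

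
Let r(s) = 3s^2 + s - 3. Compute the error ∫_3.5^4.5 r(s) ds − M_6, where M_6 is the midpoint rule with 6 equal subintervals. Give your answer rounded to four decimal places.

Exact integral: ∫_3.5^4.5 r(s) ds = 49.25.
M_6 ≈ 49.243056.
Error ≈ 49.25 − 49.243056 ≈ 0.0069.

0.0069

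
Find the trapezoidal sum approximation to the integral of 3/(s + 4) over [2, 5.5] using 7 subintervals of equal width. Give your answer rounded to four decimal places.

1.3796

Δs = (5.5 − 2)/7 = 0.5.
f(2) = 0.5, f(2.5) = 6/13, f(3) = 3/7, f(3.5) = 0.4, f(4) = 0.375, f(4.5) = 6/17, f(5) = 1/3, f(5.5) = 6/19.
T_7 = (Δs/2)·[f(s_0) + 2f(s_1) + ... + 2f(s_{6}) + f(s_7)].
Sum ≈ 1.3796.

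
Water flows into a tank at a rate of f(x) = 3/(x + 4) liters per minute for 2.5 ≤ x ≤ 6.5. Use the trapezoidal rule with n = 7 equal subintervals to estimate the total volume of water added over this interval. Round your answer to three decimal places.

Δx = (6.5 − 2.5)/7 = 4/7.
f(2.5) = 6/13, f(43/14) = 14/33, f(51/14) = 42/107, f(59/14) = 42/115, f(67/14) = 14/41, f(75/14) = 42/131, f(83/14) = 42/139, f(6.5) = 2/7.
T_7 = (Δx/2)·[f(x_0) + 2f(x_1) + ... + 2f(x_{6}) + f(x_7)].
Sum ≈ 1.440.

1.440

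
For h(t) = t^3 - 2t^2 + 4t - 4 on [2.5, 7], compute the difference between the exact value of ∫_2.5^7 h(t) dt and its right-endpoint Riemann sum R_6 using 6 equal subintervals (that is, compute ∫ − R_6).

Exact integral: ∫_2.5^7 h(t) dt = 439.734375.
R_6 = 542.35546875.
Error = 439.734375 − 542.35546875 = -102.62109375.

-102.62109375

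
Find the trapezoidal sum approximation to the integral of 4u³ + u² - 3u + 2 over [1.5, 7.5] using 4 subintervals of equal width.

Δu = (7.5 − 1.5)/4 = 1.5.
f(1.5) = 13.25, f(3) = 110, f(4.5) = 373.25, f(6) = 884, f(7.5) = 1723.25.
T_4 = (Δu/2)·[f(u_0) + 2f(u_1) + 2f(u_2) + 2f(u_3) + f(u_4)].
Sum = 3353.25.

3353.25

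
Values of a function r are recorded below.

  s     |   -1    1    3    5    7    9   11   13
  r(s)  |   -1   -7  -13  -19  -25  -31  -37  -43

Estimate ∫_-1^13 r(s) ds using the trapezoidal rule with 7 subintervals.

Δs = 2.
T_7 = (2/2)·[(-1) + 2·(-7) + 2·(-13) + 2·(-19) + 2·(-25) + 2·(-31) + 2·(-37) + (-43)] = -308.

-308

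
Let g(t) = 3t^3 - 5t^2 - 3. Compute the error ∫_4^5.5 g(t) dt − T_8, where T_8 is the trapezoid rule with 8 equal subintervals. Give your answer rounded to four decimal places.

Exact integral: ∫_4^5.5 g(t) dt = 319.171875.
T_8 ≈ 319.503662.
Error ≈ 319.171875 − 319.503662 ≈ -0.3318.

-0.3318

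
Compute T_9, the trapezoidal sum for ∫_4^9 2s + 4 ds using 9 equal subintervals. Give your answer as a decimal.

Δs = (9 − 4)/9 = 5/9.
f(4) = 12, f(41/9) = 118/9, f(46/9) = 128/9, f(17/3) = 46/3, f(56/9) = 148/9, f(61/9) = 158/9, f(22/3) = 56/3, f(71/9) = 178/9, f(76/9) = 188/9, f(9) = 22.
T_9 = (Δs/2)·[f(s_0) + 2f(s_1) + ... + 2f(s_{8}) + f(s_9)].
Sum = 85.

85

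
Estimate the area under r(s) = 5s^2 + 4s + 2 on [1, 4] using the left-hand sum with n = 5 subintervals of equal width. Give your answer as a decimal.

Δs = (4 − 1)/5 = 0.6.
Left endpoints: 1, 1.6, 2.2, 2.8, 3.4.
r(1) = 11, r(1.6) = 21.2, r(2.2) = 35, r(2.8) = 52.4, r(3.4) = 73.4.
Sum = Δs · [r(1) + r(1.6) + r(2.2) + r(2.8) + r(3.4)].
Sum = 115.8.

115.8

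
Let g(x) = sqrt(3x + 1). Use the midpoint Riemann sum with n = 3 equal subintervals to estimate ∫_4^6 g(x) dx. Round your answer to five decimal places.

Δx = (6 − 4)/3 = 2/3.
Midpoints: 13/3, 5, 17/3.
g(13/3) ≈ 3.74166, g(5) ≈ 4.00000, g(17/3) ≈ 4.24264.
Sum = Δx · [g(13/3) + g(5) + g(17/3)].
Sum ≈ 7.98953.

7.98953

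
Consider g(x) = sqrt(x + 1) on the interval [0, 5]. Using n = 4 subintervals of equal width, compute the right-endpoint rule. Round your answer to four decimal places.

Δx = (5 − 0)/4 = 1.25.
Right endpoints: 1.25, 2.5, 3.75, 5.
g(1.25) ≈ 1.5000, g(2.5) ≈ 1.8708, g(3.75) ≈ 2.1794, g(5) ≈ 2.4495.
Sum = Δx · [g(1.25) + g(2.5) + g(3.75) + g(5)].
Sum ≈ 9.9997.

9.9997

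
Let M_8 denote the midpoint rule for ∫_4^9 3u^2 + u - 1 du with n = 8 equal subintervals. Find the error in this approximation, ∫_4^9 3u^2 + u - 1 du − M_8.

0.48828125

Exact integral: ∫_4^9 f(u) du = 692.5.
M_8 = 692.01171875.
Error = 692.5 − 692.01171875 = 0.48828125.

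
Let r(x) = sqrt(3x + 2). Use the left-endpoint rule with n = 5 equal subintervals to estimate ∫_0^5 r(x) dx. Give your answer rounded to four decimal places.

Δx = (5 − 0)/5 = 1.
Left endpoints: 0, 1, 2, 3, 4.
r(0) ≈ 1.4142, r(1) ≈ 2.2361, r(2) ≈ 2.8284, r(3) ≈ 3.3166, r(4) ≈ 3.7417.
Sum = Δx · [r(0) + r(1) + r(2) + r(3) + r(4)].
Sum ≈ 13.5370.

13.5370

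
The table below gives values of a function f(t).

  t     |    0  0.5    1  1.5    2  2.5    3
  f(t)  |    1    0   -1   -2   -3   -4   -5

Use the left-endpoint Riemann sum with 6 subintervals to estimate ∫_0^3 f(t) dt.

Δt = 0.5.
Sum = 0.5·[1 + 0 + (-1) + (-2) + (-3) + (-4)] = -4.5.

-4.5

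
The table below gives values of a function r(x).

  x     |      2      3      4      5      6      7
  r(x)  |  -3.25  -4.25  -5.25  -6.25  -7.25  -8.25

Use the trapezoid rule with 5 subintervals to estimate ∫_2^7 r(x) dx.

Δx = 1.
T_5 = (1/2)·[(-3.25) + 2·(-4.25) + 2·(-5.25) + 2·(-6.25) + 2·(-7.25) + (-8.25)] = -28.75.

-28.75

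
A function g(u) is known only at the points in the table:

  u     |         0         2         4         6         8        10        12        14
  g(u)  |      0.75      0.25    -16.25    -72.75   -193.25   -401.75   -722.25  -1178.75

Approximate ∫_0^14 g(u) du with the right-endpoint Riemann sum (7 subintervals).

Δu = 2.
Sum = 2·[0.25 + (-16.25) + (-72.75) + (-193.25) + (-401.75) + (-722.25) + (-1178.75)] = -5169.5.

-5169.5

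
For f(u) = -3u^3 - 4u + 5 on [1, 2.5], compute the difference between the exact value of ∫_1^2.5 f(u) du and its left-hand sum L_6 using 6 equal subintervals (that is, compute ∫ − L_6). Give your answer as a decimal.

Exact integral: ∫_1^2.5 f(u) du = -31.546875.
L_6 = -25.55859375.
Error = -31.546875 − (-25.55859375) = -5.98828125.

-5.98828125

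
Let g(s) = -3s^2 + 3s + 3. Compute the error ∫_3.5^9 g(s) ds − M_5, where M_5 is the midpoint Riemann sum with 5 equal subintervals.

Exact integral: ∫_3.5^9 g(s) ds = -566.5.
M_5 = -564.83625.
Error = -566.5 − (-564.83625) = -1.66375.

-1.66375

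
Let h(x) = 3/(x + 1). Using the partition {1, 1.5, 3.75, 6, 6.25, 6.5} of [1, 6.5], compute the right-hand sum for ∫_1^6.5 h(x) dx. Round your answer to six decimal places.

Subinterval widths: 0.5, 2.25, 2.25, 0.25, 0.25.
Right endpoints: 1.5, 3.75, 6, 6.25, 6.5.
h(1.5) = 1.2, h(3.75) = 12/19, h(6) = 3/7, h(6.25) = 12/29, h(6.5) = 0.4.
Sum = Σ Δx_i · h(x_i).
Sum ≈ 3.188787.

3.188787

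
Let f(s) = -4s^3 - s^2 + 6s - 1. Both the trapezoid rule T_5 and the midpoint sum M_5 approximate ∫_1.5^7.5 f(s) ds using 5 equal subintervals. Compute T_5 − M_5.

-118.8

T_5 = -3221.7.
M_5 = -3102.9.
T_5 − M_5 = -118.8.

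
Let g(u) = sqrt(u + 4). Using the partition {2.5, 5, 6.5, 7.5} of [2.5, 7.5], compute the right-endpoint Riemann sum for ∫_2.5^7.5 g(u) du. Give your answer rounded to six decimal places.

Subinterval widths: 2.5, 1.5, 1.
Right endpoints: 5, 6.5, 7.5.
g(5) ≈ 3.000000, g(6.5) ≈ 3.240370, g(7.5) ≈ 3.391165.
Sum = Σ Δu_i · g(u_i).
Sum ≈ 15.751721.

15.751721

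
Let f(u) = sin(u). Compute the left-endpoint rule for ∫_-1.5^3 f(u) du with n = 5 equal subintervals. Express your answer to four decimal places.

0.4758

Δu = (3 − (-1.5))/5 = 0.9.
Left endpoints: -1.5, -0.6, 0.3, 1.2, 2.1.
f(-1.5) ≈ -0.9975, f(-0.6) ≈ -0.5646, f(0.3) ≈ 0.2955, f(1.2) ≈ 0.9320, f(2.1) ≈ 0.8632.
Sum = Δu · [f(-1.5) + f(-0.6) + f(0.3) + f(1.2) + f(2.1)].
Sum ≈ 0.4758.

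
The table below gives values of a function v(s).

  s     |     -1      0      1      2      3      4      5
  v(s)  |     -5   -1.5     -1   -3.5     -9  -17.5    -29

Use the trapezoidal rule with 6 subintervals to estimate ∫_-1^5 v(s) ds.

Δs = 1.
T_6 = (1/2)·[(-5) + 2·(-1.5) + 2·(-1) + 2·(-3.5) + 2·(-9) + 2·(-17.5) + (-29)] = -49.5.

-49.5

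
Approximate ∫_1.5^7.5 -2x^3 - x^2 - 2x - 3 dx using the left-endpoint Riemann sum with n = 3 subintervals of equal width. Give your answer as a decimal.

Δx = (7.5 − 1.5)/3 = 2.
Left endpoints: 1.5, 3.5, 5.5.
f(1.5) = -15, f(3.5) = -108, f(5.5) = -377.
Sum = Δx · [f(1.5) + f(3.5) + f(5.5)].
Sum = -1000.

-1000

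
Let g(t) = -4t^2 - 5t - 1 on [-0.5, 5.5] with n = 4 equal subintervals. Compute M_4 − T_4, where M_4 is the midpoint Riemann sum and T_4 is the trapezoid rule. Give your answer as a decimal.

M_4 = -298.5.
T_4 = -312.
M_4 − T_4 = 13.5.

13.5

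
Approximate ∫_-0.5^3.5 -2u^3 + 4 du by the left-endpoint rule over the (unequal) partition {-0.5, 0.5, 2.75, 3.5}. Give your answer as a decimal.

-15.5078125

Subinterval widths: 1, 2.25, 0.75.
Left endpoints: -0.5, 0.5, 2.75.
f(-0.5) = 4.25, f(0.5) = 3.75, f(2.75) = -37.59375.
Sum = Σ Δu_i · f(u_i).
Sum = -15.5078125.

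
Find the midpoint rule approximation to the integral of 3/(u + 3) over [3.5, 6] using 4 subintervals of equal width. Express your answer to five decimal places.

Δu = (6 − 3.5)/4 = 0.625.
Midpoints: 3.8125, 4.4375, 5.0625, 5.6875.
f(3.8125) = 48/109, f(4.4375) = 48/119, f(5.0625) = 16/43, f(5.6875) = 48/139.
Sum = Δu · [f(3.8125) + f(4.4375) + f(5.0625) + f(5.6875)].
Sum ≈ 0.97572.

0.97572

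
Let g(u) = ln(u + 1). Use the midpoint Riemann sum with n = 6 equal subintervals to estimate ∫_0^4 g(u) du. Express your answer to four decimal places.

Δu = (4 − 0)/6 = 2/3.
Midpoints: 1/3, 1, 5/3, 7/3, 3, 11/3.
g(1/3) ≈ 0.2877, g(1) ≈ 0.6931, g(5/3) ≈ 0.9808, g(7/3) ≈ 1.2040, g(3) ≈ 1.3863, g(11/3) ≈ 1.5404.
Sum = Δu · [g(1/3) + g(1) + g(5/3) + ...].
Sum ≈ 4.0616.

4.0616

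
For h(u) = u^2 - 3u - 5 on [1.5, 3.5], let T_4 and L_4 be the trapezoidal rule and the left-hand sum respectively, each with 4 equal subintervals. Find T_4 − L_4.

T_4 = -11.75.
L_4 = -12.75.
T_4 − L_4 = 1.

1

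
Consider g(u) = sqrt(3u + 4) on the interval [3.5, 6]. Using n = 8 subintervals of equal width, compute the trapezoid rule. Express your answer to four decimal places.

10.6605

Δu = (6 − 3.5)/8 = 0.3125.
g(3.5) ≈ 3.8079, g(3.8125) ≈ 3.9291, g(4.125) ≈ 4.0466, g(4.4375) ≈ 4.1608, g(4.75) ≈ 4.2720, g(5.0625) ≈ 4.3804, g(5.375) ≈ 4.4861, g(5.6875) ≈ 4.5894, g(6) ≈ 4.6904.
T_8 = (Δu/2)·[g(u_0) + 2g(u_1) + ... + 2g(u_{7}) + g(u_8)].
Sum ≈ 10.6605.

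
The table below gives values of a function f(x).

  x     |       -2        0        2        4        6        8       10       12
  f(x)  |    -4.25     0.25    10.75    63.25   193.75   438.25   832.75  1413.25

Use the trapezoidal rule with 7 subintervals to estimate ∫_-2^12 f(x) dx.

4487

Δx = 2.
T_7 = (2/2)·[(-4.25) + 2·0.25 + 2·10.75 + 2·63.25 + 2·193.75 + 2·438.25 + 2·832.75 + 1413.25] = 4487.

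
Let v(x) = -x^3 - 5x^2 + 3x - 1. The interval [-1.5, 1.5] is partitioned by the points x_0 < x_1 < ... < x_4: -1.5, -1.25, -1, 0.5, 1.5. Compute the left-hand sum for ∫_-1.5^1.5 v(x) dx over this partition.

Subinterval widths: 0.25, 0.25, 1.5, 1.
Left endpoints: -1.5, -1.25, -1, 0.5.
v(-1.5) = -13.375, v(-1.25) = -10.609375, v(-1) = -8, v(0.5) = -0.875.
Sum = Σ Δx_i · v(x_i).
Sum = -18.87109375.

-18.87109375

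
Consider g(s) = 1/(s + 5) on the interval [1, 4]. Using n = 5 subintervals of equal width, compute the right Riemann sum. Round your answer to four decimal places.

Δs = (4 − 1)/5 = 0.6.
Right endpoints: 1.6, 2.2, 2.8, 3.4, 4.
g(1.6) = 5/33, g(2.2) = 5/36, g(2.8) = 5/39, g(3.4) = 5/42, g(4) = 1/9.
Sum = Δs · [g(1.6) + g(2.2) + g(2.8) + g(3.4) + g(4)].
Sum ≈ 0.3893.

0.3893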